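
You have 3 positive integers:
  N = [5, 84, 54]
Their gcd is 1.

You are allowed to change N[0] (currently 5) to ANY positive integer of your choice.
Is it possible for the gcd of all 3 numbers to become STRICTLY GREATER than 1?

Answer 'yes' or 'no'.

Answer: yes

Derivation:
Current gcd = 1
gcd of all OTHER numbers (without N[0]=5): gcd([84, 54]) = 6
The new gcd after any change is gcd(6, new_value).
This can be at most 6.
Since 6 > old gcd 1, the gcd CAN increase (e.g., set N[0] = 6).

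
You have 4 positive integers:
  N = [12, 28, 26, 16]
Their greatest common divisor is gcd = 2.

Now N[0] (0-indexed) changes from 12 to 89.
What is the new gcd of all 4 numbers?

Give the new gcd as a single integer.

Answer: 1

Derivation:
Numbers: [12, 28, 26, 16], gcd = 2
Change: index 0, 12 -> 89
gcd of the OTHER numbers (without index 0): gcd([28, 26, 16]) = 2
New gcd = gcd(g_others, new_val) = gcd(2, 89) = 1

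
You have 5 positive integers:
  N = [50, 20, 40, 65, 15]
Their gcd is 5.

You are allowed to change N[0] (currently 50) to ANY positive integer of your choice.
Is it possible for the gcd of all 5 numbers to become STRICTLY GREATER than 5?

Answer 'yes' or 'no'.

Current gcd = 5
gcd of all OTHER numbers (without N[0]=50): gcd([20, 40, 65, 15]) = 5
The new gcd after any change is gcd(5, new_value).
This can be at most 5.
Since 5 = old gcd 5, the gcd can only stay the same or decrease.

Answer: no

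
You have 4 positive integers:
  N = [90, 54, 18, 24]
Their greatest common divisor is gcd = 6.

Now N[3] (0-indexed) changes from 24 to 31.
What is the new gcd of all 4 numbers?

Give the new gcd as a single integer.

Numbers: [90, 54, 18, 24], gcd = 6
Change: index 3, 24 -> 31
gcd of the OTHER numbers (without index 3): gcd([90, 54, 18]) = 18
New gcd = gcd(g_others, new_val) = gcd(18, 31) = 1

Answer: 1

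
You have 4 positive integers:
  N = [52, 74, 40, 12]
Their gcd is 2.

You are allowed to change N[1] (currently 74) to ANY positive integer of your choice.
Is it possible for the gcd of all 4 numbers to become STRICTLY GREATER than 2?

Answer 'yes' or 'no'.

Answer: yes

Derivation:
Current gcd = 2
gcd of all OTHER numbers (without N[1]=74): gcd([52, 40, 12]) = 4
The new gcd after any change is gcd(4, new_value).
This can be at most 4.
Since 4 > old gcd 2, the gcd CAN increase (e.g., set N[1] = 4).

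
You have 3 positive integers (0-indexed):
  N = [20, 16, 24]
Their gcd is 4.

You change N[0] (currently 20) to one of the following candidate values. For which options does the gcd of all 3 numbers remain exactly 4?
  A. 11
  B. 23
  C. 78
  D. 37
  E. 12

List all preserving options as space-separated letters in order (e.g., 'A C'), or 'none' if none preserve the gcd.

Old gcd = 4; gcd of others (without N[0]) = 8
New gcd for candidate v: gcd(8, v). Preserves old gcd iff gcd(8, v) = 4.
  Option A: v=11, gcd(8,11)=1 -> changes
  Option B: v=23, gcd(8,23)=1 -> changes
  Option C: v=78, gcd(8,78)=2 -> changes
  Option D: v=37, gcd(8,37)=1 -> changes
  Option E: v=12, gcd(8,12)=4 -> preserves

Answer: E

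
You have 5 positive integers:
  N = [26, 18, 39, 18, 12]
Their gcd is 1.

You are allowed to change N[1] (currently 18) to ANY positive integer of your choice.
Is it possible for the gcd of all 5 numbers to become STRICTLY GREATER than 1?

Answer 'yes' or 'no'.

Answer: no

Derivation:
Current gcd = 1
gcd of all OTHER numbers (without N[1]=18): gcd([26, 39, 18, 12]) = 1
The new gcd after any change is gcd(1, new_value).
This can be at most 1.
Since 1 = old gcd 1, the gcd can only stay the same or decrease.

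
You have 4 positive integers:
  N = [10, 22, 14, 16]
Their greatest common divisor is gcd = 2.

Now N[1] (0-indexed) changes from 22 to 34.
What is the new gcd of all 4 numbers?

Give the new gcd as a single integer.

Answer: 2

Derivation:
Numbers: [10, 22, 14, 16], gcd = 2
Change: index 1, 22 -> 34
gcd of the OTHER numbers (without index 1): gcd([10, 14, 16]) = 2
New gcd = gcd(g_others, new_val) = gcd(2, 34) = 2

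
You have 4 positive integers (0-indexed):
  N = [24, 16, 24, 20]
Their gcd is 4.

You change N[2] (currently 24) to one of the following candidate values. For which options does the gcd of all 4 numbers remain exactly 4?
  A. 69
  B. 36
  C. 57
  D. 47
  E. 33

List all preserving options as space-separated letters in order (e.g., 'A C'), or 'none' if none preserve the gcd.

Old gcd = 4; gcd of others (without N[2]) = 4
New gcd for candidate v: gcd(4, v). Preserves old gcd iff gcd(4, v) = 4.
  Option A: v=69, gcd(4,69)=1 -> changes
  Option B: v=36, gcd(4,36)=4 -> preserves
  Option C: v=57, gcd(4,57)=1 -> changes
  Option D: v=47, gcd(4,47)=1 -> changes
  Option E: v=33, gcd(4,33)=1 -> changes

Answer: B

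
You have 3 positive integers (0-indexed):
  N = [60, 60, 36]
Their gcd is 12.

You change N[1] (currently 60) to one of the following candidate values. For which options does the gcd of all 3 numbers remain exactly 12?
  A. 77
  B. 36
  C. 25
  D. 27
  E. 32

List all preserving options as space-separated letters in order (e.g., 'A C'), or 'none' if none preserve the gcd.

Answer: B

Derivation:
Old gcd = 12; gcd of others (without N[1]) = 12
New gcd for candidate v: gcd(12, v). Preserves old gcd iff gcd(12, v) = 12.
  Option A: v=77, gcd(12,77)=1 -> changes
  Option B: v=36, gcd(12,36)=12 -> preserves
  Option C: v=25, gcd(12,25)=1 -> changes
  Option D: v=27, gcd(12,27)=3 -> changes
  Option E: v=32, gcd(12,32)=4 -> changes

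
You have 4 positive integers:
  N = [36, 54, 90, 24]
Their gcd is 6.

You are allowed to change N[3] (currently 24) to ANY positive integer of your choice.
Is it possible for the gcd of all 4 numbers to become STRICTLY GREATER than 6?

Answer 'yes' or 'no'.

Current gcd = 6
gcd of all OTHER numbers (without N[3]=24): gcd([36, 54, 90]) = 18
The new gcd after any change is gcd(18, new_value).
This can be at most 18.
Since 18 > old gcd 6, the gcd CAN increase (e.g., set N[3] = 18).

Answer: yes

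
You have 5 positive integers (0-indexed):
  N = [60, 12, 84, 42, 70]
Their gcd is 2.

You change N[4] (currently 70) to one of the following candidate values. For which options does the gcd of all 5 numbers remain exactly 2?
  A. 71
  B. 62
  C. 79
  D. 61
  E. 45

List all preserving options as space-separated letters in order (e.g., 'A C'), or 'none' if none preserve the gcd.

Old gcd = 2; gcd of others (without N[4]) = 6
New gcd for candidate v: gcd(6, v). Preserves old gcd iff gcd(6, v) = 2.
  Option A: v=71, gcd(6,71)=1 -> changes
  Option B: v=62, gcd(6,62)=2 -> preserves
  Option C: v=79, gcd(6,79)=1 -> changes
  Option D: v=61, gcd(6,61)=1 -> changes
  Option E: v=45, gcd(6,45)=3 -> changes

Answer: B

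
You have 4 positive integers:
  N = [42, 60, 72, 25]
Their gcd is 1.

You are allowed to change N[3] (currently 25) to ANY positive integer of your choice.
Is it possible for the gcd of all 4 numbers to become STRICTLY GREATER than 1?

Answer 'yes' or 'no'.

Answer: yes

Derivation:
Current gcd = 1
gcd of all OTHER numbers (without N[3]=25): gcd([42, 60, 72]) = 6
The new gcd after any change is gcd(6, new_value).
This can be at most 6.
Since 6 > old gcd 1, the gcd CAN increase (e.g., set N[3] = 6).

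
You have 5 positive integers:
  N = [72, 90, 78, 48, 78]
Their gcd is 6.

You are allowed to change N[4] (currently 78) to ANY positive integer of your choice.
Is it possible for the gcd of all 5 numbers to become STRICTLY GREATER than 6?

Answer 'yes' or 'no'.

Current gcd = 6
gcd of all OTHER numbers (without N[4]=78): gcd([72, 90, 78, 48]) = 6
The new gcd after any change is gcd(6, new_value).
This can be at most 6.
Since 6 = old gcd 6, the gcd can only stay the same or decrease.

Answer: no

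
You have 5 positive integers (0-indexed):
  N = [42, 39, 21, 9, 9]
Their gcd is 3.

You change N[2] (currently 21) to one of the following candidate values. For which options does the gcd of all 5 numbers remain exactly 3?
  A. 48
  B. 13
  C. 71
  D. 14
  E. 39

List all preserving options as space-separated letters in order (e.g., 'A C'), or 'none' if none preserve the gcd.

Old gcd = 3; gcd of others (without N[2]) = 3
New gcd for candidate v: gcd(3, v). Preserves old gcd iff gcd(3, v) = 3.
  Option A: v=48, gcd(3,48)=3 -> preserves
  Option B: v=13, gcd(3,13)=1 -> changes
  Option C: v=71, gcd(3,71)=1 -> changes
  Option D: v=14, gcd(3,14)=1 -> changes
  Option E: v=39, gcd(3,39)=3 -> preserves

Answer: A E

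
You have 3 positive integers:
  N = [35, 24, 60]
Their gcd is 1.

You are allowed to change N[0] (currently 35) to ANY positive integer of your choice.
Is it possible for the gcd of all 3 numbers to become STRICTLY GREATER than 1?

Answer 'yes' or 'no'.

Answer: yes

Derivation:
Current gcd = 1
gcd of all OTHER numbers (without N[0]=35): gcd([24, 60]) = 12
The new gcd after any change is gcd(12, new_value).
This can be at most 12.
Since 12 > old gcd 1, the gcd CAN increase (e.g., set N[0] = 12).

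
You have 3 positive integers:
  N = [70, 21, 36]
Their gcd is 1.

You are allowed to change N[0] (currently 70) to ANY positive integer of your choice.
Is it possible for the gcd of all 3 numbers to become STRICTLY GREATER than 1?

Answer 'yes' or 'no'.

Current gcd = 1
gcd of all OTHER numbers (without N[0]=70): gcd([21, 36]) = 3
The new gcd after any change is gcd(3, new_value).
This can be at most 3.
Since 3 > old gcd 1, the gcd CAN increase (e.g., set N[0] = 3).

Answer: yes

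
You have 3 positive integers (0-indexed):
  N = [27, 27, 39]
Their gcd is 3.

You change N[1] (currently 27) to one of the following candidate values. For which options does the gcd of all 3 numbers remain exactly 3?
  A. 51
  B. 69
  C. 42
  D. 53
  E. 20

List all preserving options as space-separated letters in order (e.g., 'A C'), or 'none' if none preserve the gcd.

Old gcd = 3; gcd of others (without N[1]) = 3
New gcd for candidate v: gcd(3, v). Preserves old gcd iff gcd(3, v) = 3.
  Option A: v=51, gcd(3,51)=3 -> preserves
  Option B: v=69, gcd(3,69)=3 -> preserves
  Option C: v=42, gcd(3,42)=3 -> preserves
  Option D: v=53, gcd(3,53)=1 -> changes
  Option E: v=20, gcd(3,20)=1 -> changes

Answer: A B C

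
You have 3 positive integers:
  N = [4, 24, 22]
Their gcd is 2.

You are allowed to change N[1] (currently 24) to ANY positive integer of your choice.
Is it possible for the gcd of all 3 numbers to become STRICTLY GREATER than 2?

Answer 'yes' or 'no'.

Answer: no

Derivation:
Current gcd = 2
gcd of all OTHER numbers (without N[1]=24): gcd([4, 22]) = 2
The new gcd after any change is gcd(2, new_value).
This can be at most 2.
Since 2 = old gcd 2, the gcd can only stay the same or decrease.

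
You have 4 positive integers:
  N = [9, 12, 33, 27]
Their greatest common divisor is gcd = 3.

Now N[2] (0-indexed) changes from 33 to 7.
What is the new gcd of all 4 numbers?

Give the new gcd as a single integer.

Answer: 1

Derivation:
Numbers: [9, 12, 33, 27], gcd = 3
Change: index 2, 33 -> 7
gcd of the OTHER numbers (without index 2): gcd([9, 12, 27]) = 3
New gcd = gcd(g_others, new_val) = gcd(3, 7) = 1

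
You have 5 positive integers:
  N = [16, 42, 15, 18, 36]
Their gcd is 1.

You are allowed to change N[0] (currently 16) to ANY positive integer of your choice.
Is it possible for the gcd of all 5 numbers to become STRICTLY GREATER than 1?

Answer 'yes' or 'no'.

Answer: yes

Derivation:
Current gcd = 1
gcd of all OTHER numbers (without N[0]=16): gcd([42, 15, 18, 36]) = 3
The new gcd after any change is gcd(3, new_value).
This can be at most 3.
Since 3 > old gcd 1, the gcd CAN increase (e.g., set N[0] = 3).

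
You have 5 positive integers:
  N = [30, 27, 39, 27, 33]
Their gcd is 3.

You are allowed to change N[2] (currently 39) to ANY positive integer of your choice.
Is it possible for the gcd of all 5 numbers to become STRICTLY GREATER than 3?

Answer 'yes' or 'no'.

Current gcd = 3
gcd of all OTHER numbers (without N[2]=39): gcd([30, 27, 27, 33]) = 3
The new gcd after any change is gcd(3, new_value).
This can be at most 3.
Since 3 = old gcd 3, the gcd can only stay the same or decrease.

Answer: no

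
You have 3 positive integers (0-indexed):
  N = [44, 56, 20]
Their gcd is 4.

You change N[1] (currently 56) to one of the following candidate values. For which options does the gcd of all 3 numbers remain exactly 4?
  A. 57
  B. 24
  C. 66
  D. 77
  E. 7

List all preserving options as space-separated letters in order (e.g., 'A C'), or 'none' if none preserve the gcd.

Old gcd = 4; gcd of others (without N[1]) = 4
New gcd for candidate v: gcd(4, v). Preserves old gcd iff gcd(4, v) = 4.
  Option A: v=57, gcd(4,57)=1 -> changes
  Option B: v=24, gcd(4,24)=4 -> preserves
  Option C: v=66, gcd(4,66)=2 -> changes
  Option D: v=77, gcd(4,77)=1 -> changes
  Option E: v=7, gcd(4,7)=1 -> changes

Answer: B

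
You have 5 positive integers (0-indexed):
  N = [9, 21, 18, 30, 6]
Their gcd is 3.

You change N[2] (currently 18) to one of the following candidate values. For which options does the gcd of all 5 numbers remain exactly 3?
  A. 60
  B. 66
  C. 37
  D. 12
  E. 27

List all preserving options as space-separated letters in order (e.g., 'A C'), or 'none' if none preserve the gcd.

Old gcd = 3; gcd of others (without N[2]) = 3
New gcd for candidate v: gcd(3, v). Preserves old gcd iff gcd(3, v) = 3.
  Option A: v=60, gcd(3,60)=3 -> preserves
  Option B: v=66, gcd(3,66)=3 -> preserves
  Option C: v=37, gcd(3,37)=1 -> changes
  Option D: v=12, gcd(3,12)=3 -> preserves
  Option E: v=27, gcd(3,27)=3 -> preserves

Answer: A B D E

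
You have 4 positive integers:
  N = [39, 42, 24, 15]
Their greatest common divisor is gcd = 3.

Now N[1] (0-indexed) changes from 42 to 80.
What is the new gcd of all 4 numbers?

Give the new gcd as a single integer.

Numbers: [39, 42, 24, 15], gcd = 3
Change: index 1, 42 -> 80
gcd of the OTHER numbers (without index 1): gcd([39, 24, 15]) = 3
New gcd = gcd(g_others, new_val) = gcd(3, 80) = 1

Answer: 1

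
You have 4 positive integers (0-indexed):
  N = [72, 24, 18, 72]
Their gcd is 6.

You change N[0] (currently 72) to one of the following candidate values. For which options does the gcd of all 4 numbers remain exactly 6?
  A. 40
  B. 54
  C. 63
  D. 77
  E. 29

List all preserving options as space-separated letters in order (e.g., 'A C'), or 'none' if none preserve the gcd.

Answer: B

Derivation:
Old gcd = 6; gcd of others (without N[0]) = 6
New gcd for candidate v: gcd(6, v). Preserves old gcd iff gcd(6, v) = 6.
  Option A: v=40, gcd(6,40)=2 -> changes
  Option B: v=54, gcd(6,54)=6 -> preserves
  Option C: v=63, gcd(6,63)=3 -> changes
  Option D: v=77, gcd(6,77)=1 -> changes
  Option E: v=29, gcd(6,29)=1 -> changes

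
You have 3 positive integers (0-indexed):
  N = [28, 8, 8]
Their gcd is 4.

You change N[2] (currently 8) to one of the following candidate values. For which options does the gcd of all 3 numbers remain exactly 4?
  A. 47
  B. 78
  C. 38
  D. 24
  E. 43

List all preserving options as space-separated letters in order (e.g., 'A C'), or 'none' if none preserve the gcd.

Answer: D

Derivation:
Old gcd = 4; gcd of others (without N[2]) = 4
New gcd for candidate v: gcd(4, v). Preserves old gcd iff gcd(4, v) = 4.
  Option A: v=47, gcd(4,47)=1 -> changes
  Option B: v=78, gcd(4,78)=2 -> changes
  Option C: v=38, gcd(4,38)=2 -> changes
  Option D: v=24, gcd(4,24)=4 -> preserves
  Option E: v=43, gcd(4,43)=1 -> changes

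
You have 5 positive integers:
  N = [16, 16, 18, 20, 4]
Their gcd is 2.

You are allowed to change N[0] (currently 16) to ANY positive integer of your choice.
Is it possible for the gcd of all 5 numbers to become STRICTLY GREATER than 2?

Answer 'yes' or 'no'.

Answer: no

Derivation:
Current gcd = 2
gcd of all OTHER numbers (without N[0]=16): gcd([16, 18, 20, 4]) = 2
The new gcd after any change is gcd(2, new_value).
This can be at most 2.
Since 2 = old gcd 2, the gcd can only stay the same or decrease.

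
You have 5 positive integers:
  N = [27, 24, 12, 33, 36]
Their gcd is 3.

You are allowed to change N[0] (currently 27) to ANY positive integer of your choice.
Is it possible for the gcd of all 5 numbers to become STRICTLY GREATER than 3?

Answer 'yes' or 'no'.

Current gcd = 3
gcd of all OTHER numbers (without N[0]=27): gcd([24, 12, 33, 36]) = 3
The new gcd after any change is gcd(3, new_value).
This can be at most 3.
Since 3 = old gcd 3, the gcd can only stay the same or decrease.

Answer: no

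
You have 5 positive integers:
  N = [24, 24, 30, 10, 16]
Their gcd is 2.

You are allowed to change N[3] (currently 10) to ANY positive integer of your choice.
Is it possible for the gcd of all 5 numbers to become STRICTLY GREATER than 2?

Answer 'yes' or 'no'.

Answer: no

Derivation:
Current gcd = 2
gcd of all OTHER numbers (without N[3]=10): gcd([24, 24, 30, 16]) = 2
The new gcd after any change is gcd(2, new_value).
This can be at most 2.
Since 2 = old gcd 2, the gcd can only stay the same or decrease.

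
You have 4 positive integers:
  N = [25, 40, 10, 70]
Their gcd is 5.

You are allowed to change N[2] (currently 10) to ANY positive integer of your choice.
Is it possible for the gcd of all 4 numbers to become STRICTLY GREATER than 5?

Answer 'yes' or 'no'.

Answer: no

Derivation:
Current gcd = 5
gcd of all OTHER numbers (without N[2]=10): gcd([25, 40, 70]) = 5
The new gcd after any change is gcd(5, new_value).
This can be at most 5.
Since 5 = old gcd 5, the gcd can only stay the same or decrease.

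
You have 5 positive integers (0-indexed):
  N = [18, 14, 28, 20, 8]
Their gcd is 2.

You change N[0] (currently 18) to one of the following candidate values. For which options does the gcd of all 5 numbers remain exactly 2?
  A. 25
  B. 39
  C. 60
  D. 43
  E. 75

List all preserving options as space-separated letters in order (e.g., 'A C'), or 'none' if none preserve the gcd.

Answer: C

Derivation:
Old gcd = 2; gcd of others (without N[0]) = 2
New gcd for candidate v: gcd(2, v). Preserves old gcd iff gcd(2, v) = 2.
  Option A: v=25, gcd(2,25)=1 -> changes
  Option B: v=39, gcd(2,39)=1 -> changes
  Option C: v=60, gcd(2,60)=2 -> preserves
  Option D: v=43, gcd(2,43)=1 -> changes
  Option E: v=75, gcd(2,75)=1 -> changes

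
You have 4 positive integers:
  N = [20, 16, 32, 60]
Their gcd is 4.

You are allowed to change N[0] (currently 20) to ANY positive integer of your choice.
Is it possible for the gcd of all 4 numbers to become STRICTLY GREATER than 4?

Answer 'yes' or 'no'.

Answer: no

Derivation:
Current gcd = 4
gcd of all OTHER numbers (without N[0]=20): gcd([16, 32, 60]) = 4
The new gcd after any change is gcd(4, new_value).
This can be at most 4.
Since 4 = old gcd 4, the gcd can only stay the same or decrease.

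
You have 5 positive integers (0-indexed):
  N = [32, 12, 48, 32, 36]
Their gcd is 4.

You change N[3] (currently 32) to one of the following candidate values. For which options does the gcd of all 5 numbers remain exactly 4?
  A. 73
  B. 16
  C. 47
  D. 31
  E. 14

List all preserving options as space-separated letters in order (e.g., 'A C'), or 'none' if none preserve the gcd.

Answer: B

Derivation:
Old gcd = 4; gcd of others (without N[3]) = 4
New gcd for candidate v: gcd(4, v). Preserves old gcd iff gcd(4, v) = 4.
  Option A: v=73, gcd(4,73)=1 -> changes
  Option B: v=16, gcd(4,16)=4 -> preserves
  Option C: v=47, gcd(4,47)=1 -> changes
  Option D: v=31, gcd(4,31)=1 -> changes
  Option E: v=14, gcd(4,14)=2 -> changes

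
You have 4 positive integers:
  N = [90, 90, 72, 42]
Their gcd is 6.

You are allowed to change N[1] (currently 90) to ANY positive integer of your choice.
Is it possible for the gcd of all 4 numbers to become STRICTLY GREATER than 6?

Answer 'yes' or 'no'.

Current gcd = 6
gcd of all OTHER numbers (without N[1]=90): gcd([90, 72, 42]) = 6
The new gcd after any change is gcd(6, new_value).
This can be at most 6.
Since 6 = old gcd 6, the gcd can only stay the same or decrease.

Answer: no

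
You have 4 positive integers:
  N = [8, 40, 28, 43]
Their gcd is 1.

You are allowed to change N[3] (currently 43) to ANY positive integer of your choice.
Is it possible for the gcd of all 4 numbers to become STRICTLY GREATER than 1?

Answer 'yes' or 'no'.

Current gcd = 1
gcd of all OTHER numbers (without N[3]=43): gcd([8, 40, 28]) = 4
The new gcd after any change is gcd(4, new_value).
This can be at most 4.
Since 4 > old gcd 1, the gcd CAN increase (e.g., set N[3] = 4).

Answer: yes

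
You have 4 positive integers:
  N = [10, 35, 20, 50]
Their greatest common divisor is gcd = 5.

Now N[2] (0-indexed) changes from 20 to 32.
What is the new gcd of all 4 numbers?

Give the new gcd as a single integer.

Numbers: [10, 35, 20, 50], gcd = 5
Change: index 2, 20 -> 32
gcd of the OTHER numbers (without index 2): gcd([10, 35, 50]) = 5
New gcd = gcd(g_others, new_val) = gcd(5, 32) = 1

Answer: 1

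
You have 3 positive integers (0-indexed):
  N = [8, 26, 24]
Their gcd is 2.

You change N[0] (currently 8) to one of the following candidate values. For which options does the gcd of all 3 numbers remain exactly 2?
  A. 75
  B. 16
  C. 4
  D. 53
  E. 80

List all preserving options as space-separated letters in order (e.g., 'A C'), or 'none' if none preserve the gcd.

Answer: B C E

Derivation:
Old gcd = 2; gcd of others (without N[0]) = 2
New gcd for candidate v: gcd(2, v). Preserves old gcd iff gcd(2, v) = 2.
  Option A: v=75, gcd(2,75)=1 -> changes
  Option B: v=16, gcd(2,16)=2 -> preserves
  Option C: v=4, gcd(2,4)=2 -> preserves
  Option D: v=53, gcd(2,53)=1 -> changes
  Option E: v=80, gcd(2,80)=2 -> preserves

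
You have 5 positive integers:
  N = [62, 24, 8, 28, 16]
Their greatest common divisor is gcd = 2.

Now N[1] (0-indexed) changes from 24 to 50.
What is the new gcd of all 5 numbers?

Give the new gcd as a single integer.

Answer: 2

Derivation:
Numbers: [62, 24, 8, 28, 16], gcd = 2
Change: index 1, 24 -> 50
gcd of the OTHER numbers (without index 1): gcd([62, 8, 28, 16]) = 2
New gcd = gcd(g_others, new_val) = gcd(2, 50) = 2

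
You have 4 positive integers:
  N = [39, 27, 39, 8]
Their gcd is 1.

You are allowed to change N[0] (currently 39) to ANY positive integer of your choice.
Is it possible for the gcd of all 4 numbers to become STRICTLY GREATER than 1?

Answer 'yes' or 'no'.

Current gcd = 1
gcd of all OTHER numbers (without N[0]=39): gcd([27, 39, 8]) = 1
The new gcd after any change is gcd(1, new_value).
This can be at most 1.
Since 1 = old gcd 1, the gcd can only stay the same or decrease.

Answer: no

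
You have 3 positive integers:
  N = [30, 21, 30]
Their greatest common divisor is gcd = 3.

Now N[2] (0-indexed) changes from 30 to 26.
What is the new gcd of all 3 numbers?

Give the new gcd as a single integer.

Answer: 1

Derivation:
Numbers: [30, 21, 30], gcd = 3
Change: index 2, 30 -> 26
gcd of the OTHER numbers (without index 2): gcd([30, 21]) = 3
New gcd = gcd(g_others, new_val) = gcd(3, 26) = 1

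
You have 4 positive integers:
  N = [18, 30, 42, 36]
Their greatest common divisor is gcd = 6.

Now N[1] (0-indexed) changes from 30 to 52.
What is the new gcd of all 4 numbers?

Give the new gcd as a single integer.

Numbers: [18, 30, 42, 36], gcd = 6
Change: index 1, 30 -> 52
gcd of the OTHER numbers (without index 1): gcd([18, 42, 36]) = 6
New gcd = gcd(g_others, new_val) = gcd(6, 52) = 2

Answer: 2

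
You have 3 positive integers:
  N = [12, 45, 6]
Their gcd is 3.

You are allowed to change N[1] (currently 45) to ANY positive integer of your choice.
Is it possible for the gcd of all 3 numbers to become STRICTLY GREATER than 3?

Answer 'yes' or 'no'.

Current gcd = 3
gcd of all OTHER numbers (without N[1]=45): gcd([12, 6]) = 6
The new gcd after any change is gcd(6, new_value).
This can be at most 6.
Since 6 > old gcd 3, the gcd CAN increase (e.g., set N[1] = 6).

Answer: yes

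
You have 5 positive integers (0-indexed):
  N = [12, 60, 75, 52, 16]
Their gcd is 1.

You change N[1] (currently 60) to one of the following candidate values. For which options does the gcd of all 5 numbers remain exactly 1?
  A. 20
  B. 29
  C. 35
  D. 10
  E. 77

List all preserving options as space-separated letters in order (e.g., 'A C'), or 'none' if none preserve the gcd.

Old gcd = 1; gcd of others (without N[1]) = 1
New gcd for candidate v: gcd(1, v). Preserves old gcd iff gcd(1, v) = 1.
  Option A: v=20, gcd(1,20)=1 -> preserves
  Option B: v=29, gcd(1,29)=1 -> preserves
  Option C: v=35, gcd(1,35)=1 -> preserves
  Option D: v=10, gcd(1,10)=1 -> preserves
  Option E: v=77, gcd(1,77)=1 -> preserves

Answer: A B C D E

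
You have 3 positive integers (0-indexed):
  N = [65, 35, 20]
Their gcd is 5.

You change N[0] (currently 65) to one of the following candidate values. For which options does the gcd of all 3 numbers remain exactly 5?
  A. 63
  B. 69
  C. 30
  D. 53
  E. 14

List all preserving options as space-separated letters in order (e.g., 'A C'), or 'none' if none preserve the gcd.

Old gcd = 5; gcd of others (without N[0]) = 5
New gcd for candidate v: gcd(5, v). Preserves old gcd iff gcd(5, v) = 5.
  Option A: v=63, gcd(5,63)=1 -> changes
  Option B: v=69, gcd(5,69)=1 -> changes
  Option C: v=30, gcd(5,30)=5 -> preserves
  Option D: v=53, gcd(5,53)=1 -> changes
  Option E: v=14, gcd(5,14)=1 -> changes

Answer: C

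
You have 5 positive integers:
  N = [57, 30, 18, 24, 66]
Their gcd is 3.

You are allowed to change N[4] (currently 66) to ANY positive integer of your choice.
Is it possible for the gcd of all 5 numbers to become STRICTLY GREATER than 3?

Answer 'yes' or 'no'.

Current gcd = 3
gcd of all OTHER numbers (without N[4]=66): gcd([57, 30, 18, 24]) = 3
The new gcd after any change is gcd(3, new_value).
This can be at most 3.
Since 3 = old gcd 3, the gcd can only stay the same or decrease.

Answer: no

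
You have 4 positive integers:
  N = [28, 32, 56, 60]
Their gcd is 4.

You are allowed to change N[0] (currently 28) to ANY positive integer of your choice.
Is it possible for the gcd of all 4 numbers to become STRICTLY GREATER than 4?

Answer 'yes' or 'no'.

Answer: no

Derivation:
Current gcd = 4
gcd of all OTHER numbers (without N[0]=28): gcd([32, 56, 60]) = 4
The new gcd after any change is gcd(4, new_value).
This can be at most 4.
Since 4 = old gcd 4, the gcd can only stay the same or decrease.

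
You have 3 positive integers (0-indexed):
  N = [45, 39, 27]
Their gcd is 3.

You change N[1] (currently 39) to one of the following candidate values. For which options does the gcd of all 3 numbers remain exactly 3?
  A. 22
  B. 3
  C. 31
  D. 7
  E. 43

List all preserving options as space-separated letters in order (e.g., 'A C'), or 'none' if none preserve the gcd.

Answer: B

Derivation:
Old gcd = 3; gcd of others (without N[1]) = 9
New gcd for candidate v: gcd(9, v). Preserves old gcd iff gcd(9, v) = 3.
  Option A: v=22, gcd(9,22)=1 -> changes
  Option B: v=3, gcd(9,3)=3 -> preserves
  Option C: v=31, gcd(9,31)=1 -> changes
  Option D: v=7, gcd(9,7)=1 -> changes
  Option E: v=43, gcd(9,43)=1 -> changes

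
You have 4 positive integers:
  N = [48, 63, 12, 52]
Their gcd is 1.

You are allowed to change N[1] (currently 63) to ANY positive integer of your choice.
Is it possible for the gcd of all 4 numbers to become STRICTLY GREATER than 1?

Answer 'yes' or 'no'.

Answer: yes

Derivation:
Current gcd = 1
gcd of all OTHER numbers (without N[1]=63): gcd([48, 12, 52]) = 4
The new gcd after any change is gcd(4, new_value).
This can be at most 4.
Since 4 > old gcd 1, the gcd CAN increase (e.g., set N[1] = 4).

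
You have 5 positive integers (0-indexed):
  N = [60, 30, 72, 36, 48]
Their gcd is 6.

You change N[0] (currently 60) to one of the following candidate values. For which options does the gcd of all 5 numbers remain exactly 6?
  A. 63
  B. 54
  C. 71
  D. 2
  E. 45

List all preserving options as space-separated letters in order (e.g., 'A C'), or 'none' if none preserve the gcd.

Answer: B

Derivation:
Old gcd = 6; gcd of others (without N[0]) = 6
New gcd for candidate v: gcd(6, v). Preserves old gcd iff gcd(6, v) = 6.
  Option A: v=63, gcd(6,63)=3 -> changes
  Option B: v=54, gcd(6,54)=6 -> preserves
  Option C: v=71, gcd(6,71)=1 -> changes
  Option D: v=2, gcd(6,2)=2 -> changes
  Option E: v=45, gcd(6,45)=3 -> changes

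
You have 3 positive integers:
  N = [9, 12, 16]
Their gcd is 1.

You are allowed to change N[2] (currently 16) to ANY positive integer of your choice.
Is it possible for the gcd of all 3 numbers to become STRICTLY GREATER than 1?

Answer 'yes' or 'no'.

Answer: yes

Derivation:
Current gcd = 1
gcd of all OTHER numbers (without N[2]=16): gcd([9, 12]) = 3
The new gcd after any change is gcd(3, new_value).
This can be at most 3.
Since 3 > old gcd 1, the gcd CAN increase (e.g., set N[2] = 3).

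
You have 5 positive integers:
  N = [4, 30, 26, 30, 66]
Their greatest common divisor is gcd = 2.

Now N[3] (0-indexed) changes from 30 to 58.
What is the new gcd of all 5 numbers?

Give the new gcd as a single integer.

Answer: 2

Derivation:
Numbers: [4, 30, 26, 30, 66], gcd = 2
Change: index 3, 30 -> 58
gcd of the OTHER numbers (without index 3): gcd([4, 30, 26, 66]) = 2
New gcd = gcd(g_others, new_val) = gcd(2, 58) = 2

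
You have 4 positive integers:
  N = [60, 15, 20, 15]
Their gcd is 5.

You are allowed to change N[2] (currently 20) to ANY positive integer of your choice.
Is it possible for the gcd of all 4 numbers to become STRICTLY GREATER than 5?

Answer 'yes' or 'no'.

Answer: yes

Derivation:
Current gcd = 5
gcd of all OTHER numbers (without N[2]=20): gcd([60, 15, 15]) = 15
The new gcd after any change is gcd(15, new_value).
This can be at most 15.
Since 15 > old gcd 5, the gcd CAN increase (e.g., set N[2] = 15).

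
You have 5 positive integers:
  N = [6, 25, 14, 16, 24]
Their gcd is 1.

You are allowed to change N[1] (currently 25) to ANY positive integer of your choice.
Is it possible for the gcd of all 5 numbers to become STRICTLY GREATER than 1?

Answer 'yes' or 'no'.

Current gcd = 1
gcd of all OTHER numbers (without N[1]=25): gcd([6, 14, 16, 24]) = 2
The new gcd after any change is gcd(2, new_value).
This can be at most 2.
Since 2 > old gcd 1, the gcd CAN increase (e.g., set N[1] = 2).

Answer: yes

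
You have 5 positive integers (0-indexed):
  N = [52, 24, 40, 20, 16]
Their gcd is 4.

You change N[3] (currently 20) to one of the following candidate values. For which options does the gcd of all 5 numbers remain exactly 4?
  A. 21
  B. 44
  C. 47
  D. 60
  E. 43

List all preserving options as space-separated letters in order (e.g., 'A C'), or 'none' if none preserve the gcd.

Old gcd = 4; gcd of others (without N[3]) = 4
New gcd for candidate v: gcd(4, v). Preserves old gcd iff gcd(4, v) = 4.
  Option A: v=21, gcd(4,21)=1 -> changes
  Option B: v=44, gcd(4,44)=4 -> preserves
  Option C: v=47, gcd(4,47)=1 -> changes
  Option D: v=60, gcd(4,60)=4 -> preserves
  Option E: v=43, gcd(4,43)=1 -> changes

Answer: B D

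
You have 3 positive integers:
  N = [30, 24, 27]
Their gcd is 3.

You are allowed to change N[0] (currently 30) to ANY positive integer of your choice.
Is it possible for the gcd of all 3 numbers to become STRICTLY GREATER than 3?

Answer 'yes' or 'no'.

Answer: no

Derivation:
Current gcd = 3
gcd of all OTHER numbers (without N[0]=30): gcd([24, 27]) = 3
The new gcd after any change is gcd(3, new_value).
This can be at most 3.
Since 3 = old gcd 3, the gcd can only stay the same or decrease.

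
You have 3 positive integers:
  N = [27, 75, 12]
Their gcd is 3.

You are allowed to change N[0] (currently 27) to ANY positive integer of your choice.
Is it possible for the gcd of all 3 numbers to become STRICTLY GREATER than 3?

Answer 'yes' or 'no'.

Answer: no

Derivation:
Current gcd = 3
gcd of all OTHER numbers (without N[0]=27): gcd([75, 12]) = 3
The new gcd after any change is gcd(3, new_value).
This can be at most 3.
Since 3 = old gcd 3, the gcd can only stay the same or decrease.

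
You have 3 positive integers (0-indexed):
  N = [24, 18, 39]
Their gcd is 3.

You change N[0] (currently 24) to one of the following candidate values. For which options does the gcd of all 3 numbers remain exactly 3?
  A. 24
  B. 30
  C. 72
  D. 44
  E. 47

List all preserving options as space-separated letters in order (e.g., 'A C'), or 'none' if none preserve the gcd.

Old gcd = 3; gcd of others (without N[0]) = 3
New gcd for candidate v: gcd(3, v). Preserves old gcd iff gcd(3, v) = 3.
  Option A: v=24, gcd(3,24)=3 -> preserves
  Option B: v=30, gcd(3,30)=3 -> preserves
  Option C: v=72, gcd(3,72)=3 -> preserves
  Option D: v=44, gcd(3,44)=1 -> changes
  Option E: v=47, gcd(3,47)=1 -> changes

Answer: A B C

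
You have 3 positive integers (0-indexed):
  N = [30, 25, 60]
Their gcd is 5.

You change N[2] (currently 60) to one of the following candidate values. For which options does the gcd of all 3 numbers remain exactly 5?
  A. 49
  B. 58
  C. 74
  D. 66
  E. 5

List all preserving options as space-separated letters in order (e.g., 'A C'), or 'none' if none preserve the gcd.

Old gcd = 5; gcd of others (without N[2]) = 5
New gcd for candidate v: gcd(5, v). Preserves old gcd iff gcd(5, v) = 5.
  Option A: v=49, gcd(5,49)=1 -> changes
  Option B: v=58, gcd(5,58)=1 -> changes
  Option C: v=74, gcd(5,74)=1 -> changes
  Option D: v=66, gcd(5,66)=1 -> changes
  Option E: v=5, gcd(5,5)=5 -> preserves

Answer: E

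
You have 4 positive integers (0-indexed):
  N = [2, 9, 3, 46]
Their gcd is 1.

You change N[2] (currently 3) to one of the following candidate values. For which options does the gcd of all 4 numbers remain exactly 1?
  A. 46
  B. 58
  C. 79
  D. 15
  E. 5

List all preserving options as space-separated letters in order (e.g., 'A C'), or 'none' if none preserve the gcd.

Old gcd = 1; gcd of others (without N[2]) = 1
New gcd for candidate v: gcd(1, v). Preserves old gcd iff gcd(1, v) = 1.
  Option A: v=46, gcd(1,46)=1 -> preserves
  Option B: v=58, gcd(1,58)=1 -> preserves
  Option C: v=79, gcd(1,79)=1 -> preserves
  Option D: v=15, gcd(1,15)=1 -> preserves
  Option E: v=5, gcd(1,5)=1 -> preserves

Answer: A B C D E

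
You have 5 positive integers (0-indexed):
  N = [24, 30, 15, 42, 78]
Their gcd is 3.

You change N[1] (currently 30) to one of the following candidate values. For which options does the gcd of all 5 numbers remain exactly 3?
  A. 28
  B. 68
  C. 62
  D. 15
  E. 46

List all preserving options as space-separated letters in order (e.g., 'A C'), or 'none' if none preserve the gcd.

Old gcd = 3; gcd of others (without N[1]) = 3
New gcd for candidate v: gcd(3, v). Preserves old gcd iff gcd(3, v) = 3.
  Option A: v=28, gcd(3,28)=1 -> changes
  Option B: v=68, gcd(3,68)=1 -> changes
  Option C: v=62, gcd(3,62)=1 -> changes
  Option D: v=15, gcd(3,15)=3 -> preserves
  Option E: v=46, gcd(3,46)=1 -> changes

Answer: D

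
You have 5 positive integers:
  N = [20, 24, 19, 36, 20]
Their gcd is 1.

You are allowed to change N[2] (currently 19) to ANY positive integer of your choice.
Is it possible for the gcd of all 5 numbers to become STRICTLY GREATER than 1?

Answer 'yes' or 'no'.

Answer: yes

Derivation:
Current gcd = 1
gcd of all OTHER numbers (without N[2]=19): gcd([20, 24, 36, 20]) = 4
The new gcd after any change is gcd(4, new_value).
This can be at most 4.
Since 4 > old gcd 1, the gcd CAN increase (e.g., set N[2] = 4).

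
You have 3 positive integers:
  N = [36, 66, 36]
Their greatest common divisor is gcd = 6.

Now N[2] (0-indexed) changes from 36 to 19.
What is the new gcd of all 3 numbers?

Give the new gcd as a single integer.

Numbers: [36, 66, 36], gcd = 6
Change: index 2, 36 -> 19
gcd of the OTHER numbers (without index 2): gcd([36, 66]) = 6
New gcd = gcd(g_others, new_val) = gcd(6, 19) = 1

Answer: 1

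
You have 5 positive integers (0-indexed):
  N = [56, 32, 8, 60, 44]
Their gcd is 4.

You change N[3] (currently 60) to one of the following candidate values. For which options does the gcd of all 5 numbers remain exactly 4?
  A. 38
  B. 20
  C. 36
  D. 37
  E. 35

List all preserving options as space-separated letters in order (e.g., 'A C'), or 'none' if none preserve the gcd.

Answer: B C

Derivation:
Old gcd = 4; gcd of others (without N[3]) = 4
New gcd for candidate v: gcd(4, v). Preserves old gcd iff gcd(4, v) = 4.
  Option A: v=38, gcd(4,38)=2 -> changes
  Option B: v=20, gcd(4,20)=4 -> preserves
  Option C: v=36, gcd(4,36)=4 -> preserves
  Option D: v=37, gcd(4,37)=1 -> changes
  Option E: v=35, gcd(4,35)=1 -> changes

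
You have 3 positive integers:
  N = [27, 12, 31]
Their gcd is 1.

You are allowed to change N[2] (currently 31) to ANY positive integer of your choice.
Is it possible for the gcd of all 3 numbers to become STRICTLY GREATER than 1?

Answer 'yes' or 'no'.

Current gcd = 1
gcd of all OTHER numbers (without N[2]=31): gcd([27, 12]) = 3
The new gcd after any change is gcd(3, new_value).
This can be at most 3.
Since 3 > old gcd 1, the gcd CAN increase (e.g., set N[2] = 3).

Answer: yes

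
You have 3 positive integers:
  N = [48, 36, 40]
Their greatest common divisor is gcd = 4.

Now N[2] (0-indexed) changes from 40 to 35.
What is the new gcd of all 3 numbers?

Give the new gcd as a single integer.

Numbers: [48, 36, 40], gcd = 4
Change: index 2, 40 -> 35
gcd of the OTHER numbers (without index 2): gcd([48, 36]) = 12
New gcd = gcd(g_others, new_val) = gcd(12, 35) = 1

Answer: 1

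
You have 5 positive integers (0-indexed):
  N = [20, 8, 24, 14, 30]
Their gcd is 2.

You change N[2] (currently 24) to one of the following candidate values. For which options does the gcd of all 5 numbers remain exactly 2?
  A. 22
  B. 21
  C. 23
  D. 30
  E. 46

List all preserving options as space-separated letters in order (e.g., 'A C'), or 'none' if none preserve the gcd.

Answer: A D E

Derivation:
Old gcd = 2; gcd of others (without N[2]) = 2
New gcd for candidate v: gcd(2, v). Preserves old gcd iff gcd(2, v) = 2.
  Option A: v=22, gcd(2,22)=2 -> preserves
  Option B: v=21, gcd(2,21)=1 -> changes
  Option C: v=23, gcd(2,23)=1 -> changes
  Option D: v=30, gcd(2,30)=2 -> preserves
  Option E: v=46, gcd(2,46)=2 -> preserves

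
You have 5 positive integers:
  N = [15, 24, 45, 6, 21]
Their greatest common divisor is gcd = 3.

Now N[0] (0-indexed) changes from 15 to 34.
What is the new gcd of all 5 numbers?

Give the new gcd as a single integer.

Numbers: [15, 24, 45, 6, 21], gcd = 3
Change: index 0, 15 -> 34
gcd of the OTHER numbers (without index 0): gcd([24, 45, 6, 21]) = 3
New gcd = gcd(g_others, new_val) = gcd(3, 34) = 1

Answer: 1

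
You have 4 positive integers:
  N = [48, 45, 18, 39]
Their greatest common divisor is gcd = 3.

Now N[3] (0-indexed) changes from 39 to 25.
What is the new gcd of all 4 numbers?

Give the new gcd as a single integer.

Numbers: [48, 45, 18, 39], gcd = 3
Change: index 3, 39 -> 25
gcd of the OTHER numbers (without index 3): gcd([48, 45, 18]) = 3
New gcd = gcd(g_others, new_val) = gcd(3, 25) = 1

Answer: 1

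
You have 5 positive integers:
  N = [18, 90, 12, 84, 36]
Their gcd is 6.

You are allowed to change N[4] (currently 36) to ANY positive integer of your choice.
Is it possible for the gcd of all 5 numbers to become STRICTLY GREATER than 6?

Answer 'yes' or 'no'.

Answer: no

Derivation:
Current gcd = 6
gcd of all OTHER numbers (without N[4]=36): gcd([18, 90, 12, 84]) = 6
The new gcd after any change is gcd(6, new_value).
This can be at most 6.
Since 6 = old gcd 6, the gcd can only stay the same or decrease.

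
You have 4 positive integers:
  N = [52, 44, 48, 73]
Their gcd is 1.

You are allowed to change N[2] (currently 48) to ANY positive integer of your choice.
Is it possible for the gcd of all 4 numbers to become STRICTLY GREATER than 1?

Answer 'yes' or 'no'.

Current gcd = 1
gcd of all OTHER numbers (without N[2]=48): gcd([52, 44, 73]) = 1
The new gcd after any change is gcd(1, new_value).
This can be at most 1.
Since 1 = old gcd 1, the gcd can only stay the same or decrease.

Answer: no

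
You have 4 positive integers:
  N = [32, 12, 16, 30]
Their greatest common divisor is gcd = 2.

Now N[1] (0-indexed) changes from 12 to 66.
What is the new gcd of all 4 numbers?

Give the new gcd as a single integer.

Numbers: [32, 12, 16, 30], gcd = 2
Change: index 1, 12 -> 66
gcd of the OTHER numbers (without index 1): gcd([32, 16, 30]) = 2
New gcd = gcd(g_others, new_val) = gcd(2, 66) = 2

Answer: 2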